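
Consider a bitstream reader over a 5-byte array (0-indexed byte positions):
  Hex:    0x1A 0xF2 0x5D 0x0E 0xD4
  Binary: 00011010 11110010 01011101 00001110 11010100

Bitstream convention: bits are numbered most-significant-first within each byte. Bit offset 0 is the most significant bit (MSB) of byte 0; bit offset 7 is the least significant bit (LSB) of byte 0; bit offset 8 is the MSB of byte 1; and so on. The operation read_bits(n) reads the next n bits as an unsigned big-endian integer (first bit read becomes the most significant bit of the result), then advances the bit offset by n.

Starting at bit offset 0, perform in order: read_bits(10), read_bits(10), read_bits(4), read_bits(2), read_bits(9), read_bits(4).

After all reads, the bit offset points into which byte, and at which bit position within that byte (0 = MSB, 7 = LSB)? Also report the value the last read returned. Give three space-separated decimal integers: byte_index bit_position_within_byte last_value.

Read 1: bits[0:10] width=10 -> value=107 (bin 0001101011); offset now 10 = byte 1 bit 2; 30 bits remain
Read 2: bits[10:20] width=10 -> value=805 (bin 1100100101); offset now 20 = byte 2 bit 4; 20 bits remain
Read 3: bits[20:24] width=4 -> value=13 (bin 1101); offset now 24 = byte 3 bit 0; 16 bits remain
Read 4: bits[24:26] width=2 -> value=0 (bin 00); offset now 26 = byte 3 bit 2; 14 bits remain
Read 5: bits[26:35] width=9 -> value=118 (bin 001110110); offset now 35 = byte 4 bit 3; 5 bits remain
Read 6: bits[35:39] width=4 -> value=10 (bin 1010); offset now 39 = byte 4 bit 7; 1 bits remain

Answer: 4 7 10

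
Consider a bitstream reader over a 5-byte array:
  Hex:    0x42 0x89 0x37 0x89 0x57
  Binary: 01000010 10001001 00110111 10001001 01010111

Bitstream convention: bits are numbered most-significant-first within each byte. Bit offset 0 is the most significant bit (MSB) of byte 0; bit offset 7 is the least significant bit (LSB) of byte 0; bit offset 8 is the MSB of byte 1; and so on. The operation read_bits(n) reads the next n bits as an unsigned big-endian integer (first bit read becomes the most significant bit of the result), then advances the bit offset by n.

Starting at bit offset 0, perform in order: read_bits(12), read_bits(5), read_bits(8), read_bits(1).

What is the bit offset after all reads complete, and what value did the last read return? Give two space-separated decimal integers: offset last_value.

Answer: 26 0

Derivation:
Read 1: bits[0:12] width=12 -> value=1064 (bin 010000101000); offset now 12 = byte 1 bit 4; 28 bits remain
Read 2: bits[12:17] width=5 -> value=18 (bin 10010); offset now 17 = byte 2 bit 1; 23 bits remain
Read 3: bits[17:25] width=8 -> value=111 (bin 01101111); offset now 25 = byte 3 bit 1; 15 bits remain
Read 4: bits[25:26] width=1 -> value=0 (bin 0); offset now 26 = byte 3 bit 2; 14 bits remain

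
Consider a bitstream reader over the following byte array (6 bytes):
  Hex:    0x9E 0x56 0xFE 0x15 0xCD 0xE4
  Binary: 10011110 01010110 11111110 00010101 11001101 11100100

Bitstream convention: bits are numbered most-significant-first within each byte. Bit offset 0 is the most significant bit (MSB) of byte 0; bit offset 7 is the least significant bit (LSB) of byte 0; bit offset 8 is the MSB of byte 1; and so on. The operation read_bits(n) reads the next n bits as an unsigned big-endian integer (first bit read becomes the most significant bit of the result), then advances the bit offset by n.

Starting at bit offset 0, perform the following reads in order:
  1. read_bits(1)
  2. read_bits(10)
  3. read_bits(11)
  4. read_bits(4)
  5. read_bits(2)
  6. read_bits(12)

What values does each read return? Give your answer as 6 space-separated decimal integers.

Answer: 1 242 1471 8 1 1485

Derivation:
Read 1: bits[0:1] width=1 -> value=1 (bin 1); offset now 1 = byte 0 bit 1; 47 bits remain
Read 2: bits[1:11] width=10 -> value=242 (bin 0011110010); offset now 11 = byte 1 bit 3; 37 bits remain
Read 3: bits[11:22] width=11 -> value=1471 (bin 10110111111); offset now 22 = byte 2 bit 6; 26 bits remain
Read 4: bits[22:26] width=4 -> value=8 (bin 1000); offset now 26 = byte 3 bit 2; 22 bits remain
Read 5: bits[26:28] width=2 -> value=1 (bin 01); offset now 28 = byte 3 bit 4; 20 bits remain
Read 6: bits[28:40] width=12 -> value=1485 (bin 010111001101); offset now 40 = byte 5 bit 0; 8 bits remain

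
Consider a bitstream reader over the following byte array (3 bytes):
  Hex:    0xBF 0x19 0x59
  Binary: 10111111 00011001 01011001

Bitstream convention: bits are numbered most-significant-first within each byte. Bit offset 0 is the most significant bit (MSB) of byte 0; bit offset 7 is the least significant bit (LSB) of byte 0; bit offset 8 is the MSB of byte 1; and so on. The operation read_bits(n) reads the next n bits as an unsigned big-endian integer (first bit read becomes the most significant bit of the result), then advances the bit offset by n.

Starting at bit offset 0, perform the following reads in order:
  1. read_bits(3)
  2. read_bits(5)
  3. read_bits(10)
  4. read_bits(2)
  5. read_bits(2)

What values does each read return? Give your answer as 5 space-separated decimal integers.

Read 1: bits[0:3] width=3 -> value=5 (bin 101); offset now 3 = byte 0 bit 3; 21 bits remain
Read 2: bits[3:8] width=5 -> value=31 (bin 11111); offset now 8 = byte 1 bit 0; 16 bits remain
Read 3: bits[8:18] width=10 -> value=101 (bin 0001100101); offset now 18 = byte 2 bit 2; 6 bits remain
Read 4: bits[18:20] width=2 -> value=1 (bin 01); offset now 20 = byte 2 bit 4; 4 bits remain
Read 5: bits[20:22] width=2 -> value=2 (bin 10); offset now 22 = byte 2 bit 6; 2 bits remain

Answer: 5 31 101 1 2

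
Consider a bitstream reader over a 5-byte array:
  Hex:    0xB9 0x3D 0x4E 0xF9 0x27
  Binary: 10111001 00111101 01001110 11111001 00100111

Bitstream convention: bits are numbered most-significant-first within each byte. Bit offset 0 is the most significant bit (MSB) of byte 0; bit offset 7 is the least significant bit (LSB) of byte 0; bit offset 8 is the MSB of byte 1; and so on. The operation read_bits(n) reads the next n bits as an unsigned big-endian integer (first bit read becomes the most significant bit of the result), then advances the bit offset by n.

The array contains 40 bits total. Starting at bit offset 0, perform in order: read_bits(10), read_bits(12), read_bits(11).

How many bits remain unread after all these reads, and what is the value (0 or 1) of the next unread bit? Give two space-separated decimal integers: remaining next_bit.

Answer: 7 0

Derivation:
Read 1: bits[0:10] width=10 -> value=740 (bin 1011100100); offset now 10 = byte 1 bit 2; 30 bits remain
Read 2: bits[10:22] width=12 -> value=3923 (bin 111101010011); offset now 22 = byte 2 bit 6; 18 bits remain
Read 3: bits[22:33] width=11 -> value=1522 (bin 10111110010); offset now 33 = byte 4 bit 1; 7 bits remain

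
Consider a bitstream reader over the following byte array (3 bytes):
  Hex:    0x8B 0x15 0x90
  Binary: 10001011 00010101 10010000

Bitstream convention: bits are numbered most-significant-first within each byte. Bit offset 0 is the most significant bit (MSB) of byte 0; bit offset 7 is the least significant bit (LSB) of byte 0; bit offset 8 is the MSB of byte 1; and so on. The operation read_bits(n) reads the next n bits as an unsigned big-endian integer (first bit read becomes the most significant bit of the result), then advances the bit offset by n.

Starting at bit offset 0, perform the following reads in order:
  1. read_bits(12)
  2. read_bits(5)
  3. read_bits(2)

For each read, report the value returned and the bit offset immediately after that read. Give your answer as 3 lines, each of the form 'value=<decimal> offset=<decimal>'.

Read 1: bits[0:12] width=12 -> value=2225 (bin 100010110001); offset now 12 = byte 1 bit 4; 12 bits remain
Read 2: bits[12:17] width=5 -> value=11 (bin 01011); offset now 17 = byte 2 bit 1; 7 bits remain
Read 3: bits[17:19] width=2 -> value=0 (bin 00); offset now 19 = byte 2 bit 3; 5 bits remain

Answer: value=2225 offset=12
value=11 offset=17
value=0 offset=19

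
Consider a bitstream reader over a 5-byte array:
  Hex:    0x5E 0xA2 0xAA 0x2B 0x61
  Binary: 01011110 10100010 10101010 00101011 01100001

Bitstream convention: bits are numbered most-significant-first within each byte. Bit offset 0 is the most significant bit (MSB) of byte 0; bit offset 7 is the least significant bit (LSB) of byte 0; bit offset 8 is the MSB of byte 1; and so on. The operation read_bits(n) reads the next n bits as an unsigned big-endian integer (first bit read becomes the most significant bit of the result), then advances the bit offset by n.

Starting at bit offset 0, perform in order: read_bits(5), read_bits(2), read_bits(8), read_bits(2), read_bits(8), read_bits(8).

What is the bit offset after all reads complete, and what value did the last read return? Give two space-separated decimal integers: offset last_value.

Answer: 33 86

Derivation:
Read 1: bits[0:5] width=5 -> value=11 (bin 01011); offset now 5 = byte 0 bit 5; 35 bits remain
Read 2: bits[5:7] width=2 -> value=3 (bin 11); offset now 7 = byte 0 bit 7; 33 bits remain
Read 3: bits[7:15] width=8 -> value=81 (bin 01010001); offset now 15 = byte 1 bit 7; 25 bits remain
Read 4: bits[15:17] width=2 -> value=1 (bin 01); offset now 17 = byte 2 bit 1; 23 bits remain
Read 5: bits[17:25] width=8 -> value=84 (bin 01010100); offset now 25 = byte 3 bit 1; 15 bits remain
Read 6: bits[25:33] width=8 -> value=86 (bin 01010110); offset now 33 = byte 4 bit 1; 7 bits remain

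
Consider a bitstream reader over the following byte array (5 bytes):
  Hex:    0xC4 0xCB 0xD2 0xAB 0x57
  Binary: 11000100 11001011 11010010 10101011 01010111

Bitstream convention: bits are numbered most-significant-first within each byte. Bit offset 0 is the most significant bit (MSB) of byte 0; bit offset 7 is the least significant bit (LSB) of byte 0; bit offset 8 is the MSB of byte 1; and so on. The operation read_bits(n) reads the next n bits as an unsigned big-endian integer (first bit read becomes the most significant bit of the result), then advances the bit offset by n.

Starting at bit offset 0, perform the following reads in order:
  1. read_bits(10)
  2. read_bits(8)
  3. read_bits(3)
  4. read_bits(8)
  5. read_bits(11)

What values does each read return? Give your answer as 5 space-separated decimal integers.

Read 1: bits[0:10] width=10 -> value=787 (bin 1100010011); offset now 10 = byte 1 bit 2; 30 bits remain
Read 2: bits[10:18] width=8 -> value=47 (bin 00101111); offset now 18 = byte 2 bit 2; 22 bits remain
Read 3: bits[18:21] width=3 -> value=2 (bin 010); offset now 21 = byte 2 bit 5; 19 bits remain
Read 4: bits[21:29] width=8 -> value=85 (bin 01010101); offset now 29 = byte 3 bit 5; 11 bits remain
Read 5: bits[29:40] width=11 -> value=855 (bin 01101010111); offset now 40 = byte 5 bit 0; 0 bits remain

Answer: 787 47 2 85 855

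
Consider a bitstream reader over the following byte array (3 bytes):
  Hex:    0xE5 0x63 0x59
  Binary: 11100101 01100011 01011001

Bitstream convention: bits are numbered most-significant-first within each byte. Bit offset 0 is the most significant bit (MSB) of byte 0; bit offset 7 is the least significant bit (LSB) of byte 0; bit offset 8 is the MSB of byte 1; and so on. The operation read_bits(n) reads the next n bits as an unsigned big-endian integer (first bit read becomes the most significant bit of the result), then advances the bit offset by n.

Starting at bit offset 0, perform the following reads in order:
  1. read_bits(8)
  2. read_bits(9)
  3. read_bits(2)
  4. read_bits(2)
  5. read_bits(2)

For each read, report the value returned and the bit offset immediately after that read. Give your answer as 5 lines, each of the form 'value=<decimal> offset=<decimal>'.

Read 1: bits[0:8] width=8 -> value=229 (bin 11100101); offset now 8 = byte 1 bit 0; 16 bits remain
Read 2: bits[8:17] width=9 -> value=198 (bin 011000110); offset now 17 = byte 2 bit 1; 7 bits remain
Read 3: bits[17:19] width=2 -> value=2 (bin 10); offset now 19 = byte 2 bit 3; 5 bits remain
Read 4: bits[19:21] width=2 -> value=3 (bin 11); offset now 21 = byte 2 bit 5; 3 bits remain
Read 5: bits[21:23] width=2 -> value=0 (bin 00); offset now 23 = byte 2 bit 7; 1 bits remain

Answer: value=229 offset=8
value=198 offset=17
value=2 offset=19
value=3 offset=21
value=0 offset=23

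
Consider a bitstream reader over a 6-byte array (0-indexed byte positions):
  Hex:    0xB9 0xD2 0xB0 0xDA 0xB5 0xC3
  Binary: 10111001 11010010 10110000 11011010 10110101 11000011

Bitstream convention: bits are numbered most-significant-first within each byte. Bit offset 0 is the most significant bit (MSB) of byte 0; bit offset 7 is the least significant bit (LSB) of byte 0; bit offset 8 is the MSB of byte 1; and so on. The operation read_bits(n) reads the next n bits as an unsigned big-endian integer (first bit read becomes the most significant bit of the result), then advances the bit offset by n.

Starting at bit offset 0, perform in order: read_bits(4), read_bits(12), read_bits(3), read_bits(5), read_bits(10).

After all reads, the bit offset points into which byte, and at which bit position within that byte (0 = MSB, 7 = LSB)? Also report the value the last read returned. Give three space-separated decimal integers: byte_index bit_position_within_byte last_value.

Read 1: bits[0:4] width=4 -> value=11 (bin 1011); offset now 4 = byte 0 bit 4; 44 bits remain
Read 2: bits[4:16] width=12 -> value=2514 (bin 100111010010); offset now 16 = byte 2 bit 0; 32 bits remain
Read 3: bits[16:19] width=3 -> value=5 (bin 101); offset now 19 = byte 2 bit 3; 29 bits remain
Read 4: bits[19:24] width=5 -> value=16 (bin 10000); offset now 24 = byte 3 bit 0; 24 bits remain
Read 5: bits[24:34] width=10 -> value=874 (bin 1101101010); offset now 34 = byte 4 bit 2; 14 bits remain

Answer: 4 2 874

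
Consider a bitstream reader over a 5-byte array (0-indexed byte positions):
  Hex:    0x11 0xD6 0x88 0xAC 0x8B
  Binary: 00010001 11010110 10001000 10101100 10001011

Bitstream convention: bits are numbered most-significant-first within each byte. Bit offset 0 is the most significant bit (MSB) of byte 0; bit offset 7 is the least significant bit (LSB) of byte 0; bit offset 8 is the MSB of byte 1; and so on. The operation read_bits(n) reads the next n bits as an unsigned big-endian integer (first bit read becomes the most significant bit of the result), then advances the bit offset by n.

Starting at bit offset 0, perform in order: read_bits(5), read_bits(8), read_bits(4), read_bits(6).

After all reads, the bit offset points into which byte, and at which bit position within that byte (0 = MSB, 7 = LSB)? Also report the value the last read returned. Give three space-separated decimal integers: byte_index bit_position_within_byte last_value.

Read 1: bits[0:5] width=5 -> value=2 (bin 00010); offset now 5 = byte 0 bit 5; 35 bits remain
Read 2: bits[5:13] width=8 -> value=58 (bin 00111010); offset now 13 = byte 1 bit 5; 27 bits remain
Read 3: bits[13:17] width=4 -> value=13 (bin 1101); offset now 17 = byte 2 bit 1; 23 bits remain
Read 4: bits[17:23] width=6 -> value=4 (bin 000100); offset now 23 = byte 2 bit 7; 17 bits remain

Answer: 2 7 4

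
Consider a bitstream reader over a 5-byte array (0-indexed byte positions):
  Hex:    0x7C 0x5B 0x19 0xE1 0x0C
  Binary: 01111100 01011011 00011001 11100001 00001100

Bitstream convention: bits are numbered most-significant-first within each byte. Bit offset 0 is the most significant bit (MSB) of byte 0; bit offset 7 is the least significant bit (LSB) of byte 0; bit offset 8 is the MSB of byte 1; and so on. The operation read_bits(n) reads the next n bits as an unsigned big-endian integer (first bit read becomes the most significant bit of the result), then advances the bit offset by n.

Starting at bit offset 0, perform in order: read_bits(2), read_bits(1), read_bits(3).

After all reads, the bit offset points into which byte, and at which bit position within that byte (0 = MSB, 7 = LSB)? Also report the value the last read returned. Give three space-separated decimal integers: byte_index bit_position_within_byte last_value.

Answer: 0 6 7

Derivation:
Read 1: bits[0:2] width=2 -> value=1 (bin 01); offset now 2 = byte 0 bit 2; 38 bits remain
Read 2: bits[2:3] width=1 -> value=1 (bin 1); offset now 3 = byte 0 bit 3; 37 bits remain
Read 3: bits[3:6] width=3 -> value=7 (bin 111); offset now 6 = byte 0 bit 6; 34 bits remain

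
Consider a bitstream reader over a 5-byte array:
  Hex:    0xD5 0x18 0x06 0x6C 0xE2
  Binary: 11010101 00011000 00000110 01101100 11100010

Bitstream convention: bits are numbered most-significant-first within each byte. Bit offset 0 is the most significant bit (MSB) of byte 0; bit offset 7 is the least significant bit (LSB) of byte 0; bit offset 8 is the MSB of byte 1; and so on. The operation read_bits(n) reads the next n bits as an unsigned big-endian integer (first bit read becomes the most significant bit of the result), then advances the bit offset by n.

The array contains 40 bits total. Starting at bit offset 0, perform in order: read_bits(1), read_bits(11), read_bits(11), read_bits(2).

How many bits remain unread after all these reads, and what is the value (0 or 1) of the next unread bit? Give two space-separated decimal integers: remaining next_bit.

Answer: 15 1

Derivation:
Read 1: bits[0:1] width=1 -> value=1 (bin 1); offset now 1 = byte 0 bit 1; 39 bits remain
Read 2: bits[1:12] width=11 -> value=1361 (bin 10101010001); offset now 12 = byte 1 bit 4; 28 bits remain
Read 3: bits[12:23] width=11 -> value=1027 (bin 10000000011); offset now 23 = byte 2 bit 7; 17 bits remain
Read 4: bits[23:25] width=2 -> value=0 (bin 00); offset now 25 = byte 3 bit 1; 15 bits remain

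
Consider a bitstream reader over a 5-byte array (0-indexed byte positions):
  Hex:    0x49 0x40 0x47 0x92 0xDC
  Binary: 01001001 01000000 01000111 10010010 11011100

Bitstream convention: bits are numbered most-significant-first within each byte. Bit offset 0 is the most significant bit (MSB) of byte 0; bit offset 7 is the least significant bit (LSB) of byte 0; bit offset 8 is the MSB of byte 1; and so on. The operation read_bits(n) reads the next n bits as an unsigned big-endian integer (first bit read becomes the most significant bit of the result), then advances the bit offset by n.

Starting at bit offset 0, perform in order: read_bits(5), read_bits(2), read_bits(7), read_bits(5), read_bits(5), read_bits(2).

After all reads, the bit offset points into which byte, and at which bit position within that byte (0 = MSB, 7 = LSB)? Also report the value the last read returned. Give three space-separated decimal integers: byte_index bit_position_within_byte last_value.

Read 1: bits[0:5] width=5 -> value=9 (bin 01001); offset now 5 = byte 0 bit 5; 35 bits remain
Read 2: bits[5:7] width=2 -> value=0 (bin 00); offset now 7 = byte 0 bit 7; 33 bits remain
Read 3: bits[7:14] width=7 -> value=80 (bin 1010000); offset now 14 = byte 1 bit 6; 26 bits remain
Read 4: bits[14:19] width=5 -> value=2 (bin 00010); offset now 19 = byte 2 bit 3; 21 bits remain
Read 5: bits[19:24] width=5 -> value=7 (bin 00111); offset now 24 = byte 3 bit 0; 16 bits remain
Read 6: bits[24:26] width=2 -> value=2 (bin 10); offset now 26 = byte 3 bit 2; 14 bits remain

Answer: 3 2 2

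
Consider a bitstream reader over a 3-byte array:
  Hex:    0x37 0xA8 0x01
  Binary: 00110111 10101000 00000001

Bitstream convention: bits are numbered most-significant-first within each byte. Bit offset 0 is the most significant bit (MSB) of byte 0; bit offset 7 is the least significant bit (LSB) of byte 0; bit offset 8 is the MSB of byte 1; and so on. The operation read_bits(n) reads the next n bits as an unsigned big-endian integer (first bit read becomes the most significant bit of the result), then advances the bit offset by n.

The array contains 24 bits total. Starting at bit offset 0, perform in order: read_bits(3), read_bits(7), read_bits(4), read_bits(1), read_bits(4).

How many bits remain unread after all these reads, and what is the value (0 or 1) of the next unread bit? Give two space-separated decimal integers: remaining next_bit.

Read 1: bits[0:3] width=3 -> value=1 (bin 001); offset now 3 = byte 0 bit 3; 21 bits remain
Read 2: bits[3:10] width=7 -> value=94 (bin 1011110); offset now 10 = byte 1 bit 2; 14 bits remain
Read 3: bits[10:14] width=4 -> value=10 (bin 1010); offset now 14 = byte 1 bit 6; 10 bits remain
Read 4: bits[14:15] width=1 -> value=0 (bin 0); offset now 15 = byte 1 bit 7; 9 bits remain
Read 5: bits[15:19] width=4 -> value=0 (bin 0000); offset now 19 = byte 2 bit 3; 5 bits remain

Answer: 5 0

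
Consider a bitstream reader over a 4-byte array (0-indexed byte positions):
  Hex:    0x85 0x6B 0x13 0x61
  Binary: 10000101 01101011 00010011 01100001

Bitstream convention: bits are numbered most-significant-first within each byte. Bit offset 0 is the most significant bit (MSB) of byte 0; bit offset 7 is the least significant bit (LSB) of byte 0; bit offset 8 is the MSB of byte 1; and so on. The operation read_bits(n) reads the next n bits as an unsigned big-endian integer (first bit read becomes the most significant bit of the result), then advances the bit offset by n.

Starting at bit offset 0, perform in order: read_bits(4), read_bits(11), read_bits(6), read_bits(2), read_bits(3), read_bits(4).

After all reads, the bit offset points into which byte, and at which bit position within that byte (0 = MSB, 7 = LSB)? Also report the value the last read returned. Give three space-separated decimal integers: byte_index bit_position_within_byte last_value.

Read 1: bits[0:4] width=4 -> value=8 (bin 1000); offset now 4 = byte 0 bit 4; 28 bits remain
Read 2: bits[4:15] width=11 -> value=693 (bin 01010110101); offset now 15 = byte 1 bit 7; 17 bits remain
Read 3: bits[15:21] width=6 -> value=34 (bin 100010); offset now 21 = byte 2 bit 5; 11 bits remain
Read 4: bits[21:23] width=2 -> value=1 (bin 01); offset now 23 = byte 2 bit 7; 9 bits remain
Read 5: bits[23:26] width=3 -> value=5 (bin 101); offset now 26 = byte 3 bit 2; 6 bits remain
Read 6: bits[26:30] width=4 -> value=8 (bin 1000); offset now 30 = byte 3 bit 6; 2 bits remain

Answer: 3 6 8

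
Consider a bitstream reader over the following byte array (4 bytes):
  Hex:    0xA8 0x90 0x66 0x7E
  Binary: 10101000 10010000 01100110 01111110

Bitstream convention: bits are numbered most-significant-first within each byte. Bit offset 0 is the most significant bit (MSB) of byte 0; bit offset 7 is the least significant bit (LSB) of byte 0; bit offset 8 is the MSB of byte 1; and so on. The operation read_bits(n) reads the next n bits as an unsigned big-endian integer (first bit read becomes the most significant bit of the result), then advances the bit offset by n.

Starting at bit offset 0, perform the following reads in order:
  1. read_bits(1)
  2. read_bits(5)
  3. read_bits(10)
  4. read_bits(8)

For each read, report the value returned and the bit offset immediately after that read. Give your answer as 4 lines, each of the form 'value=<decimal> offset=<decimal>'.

Read 1: bits[0:1] width=1 -> value=1 (bin 1); offset now 1 = byte 0 bit 1; 31 bits remain
Read 2: bits[1:6] width=5 -> value=10 (bin 01010); offset now 6 = byte 0 bit 6; 26 bits remain
Read 3: bits[6:16] width=10 -> value=144 (bin 0010010000); offset now 16 = byte 2 bit 0; 16 bits remain
Read 4: bits[16:24] width=8 -> value=102 (bin 01100110); offset now 24 = byte 3 bit 0; 8 bits remain

Answer: value=1 offset=1
value=10 offset=6
value=144 offset=16
value=102 offset=24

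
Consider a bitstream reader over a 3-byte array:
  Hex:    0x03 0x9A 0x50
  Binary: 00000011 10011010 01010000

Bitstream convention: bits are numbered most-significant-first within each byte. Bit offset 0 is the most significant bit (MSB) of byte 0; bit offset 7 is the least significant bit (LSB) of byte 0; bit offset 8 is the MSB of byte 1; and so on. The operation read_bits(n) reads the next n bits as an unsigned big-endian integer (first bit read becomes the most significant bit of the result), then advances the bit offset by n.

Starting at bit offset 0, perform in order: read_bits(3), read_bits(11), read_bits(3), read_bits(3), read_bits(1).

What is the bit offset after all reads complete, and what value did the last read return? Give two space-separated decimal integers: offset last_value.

Read 1: bits[0:3] width=3 -> value=0 (bin 000); offset now 3 = byte 0 bit 3; 21 bits remain
Read 2: bits[3:14] width=11 -> value=230 (bin 00011100110); offset now 14 = byte 1 bit 6; 10 bits remain
Read 3: bits[14:17] width=3 -> value=4 (bin 100); offset now 17 = byte 2 bit 1; 7 bits remain
Read 4: bits[17:20] width=3 -> value=5 (bin 101); offset now 20 = byte 2 bit 4; 4 bits remain
Read 5: bits[20:21] width=1 -> value=0 (bin 0); offset now 21 = byte 2 bit 5; 3 bits remain

Answer: 21 0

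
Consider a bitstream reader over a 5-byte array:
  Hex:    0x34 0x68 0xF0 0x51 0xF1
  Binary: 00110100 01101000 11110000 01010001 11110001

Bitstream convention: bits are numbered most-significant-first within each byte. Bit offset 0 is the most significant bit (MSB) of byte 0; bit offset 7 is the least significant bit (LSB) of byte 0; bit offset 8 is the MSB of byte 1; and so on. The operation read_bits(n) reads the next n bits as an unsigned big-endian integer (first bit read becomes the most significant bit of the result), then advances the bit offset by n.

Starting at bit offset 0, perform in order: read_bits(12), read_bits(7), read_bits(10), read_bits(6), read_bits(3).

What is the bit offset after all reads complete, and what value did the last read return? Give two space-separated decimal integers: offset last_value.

Read 1: bits[0:12] width=12 -> value=838 (bin 001101000110); offset now 12 = byte 1 bit 4; 28 bits remain
Read 2: bits[12:19] width=7 -> value=71 (bin 1000111); offset now 19 = byte 2 bit 3; 21 bits remain
Read 3: bits[19:29] width=10 -> value=522 (bin 1000001010); offset now 29 = byte 3 bit 5; 11 bits remain
Read 4: bits[29:35] width=6 -> value=15 (bin 001111); offset now 35 = byte 4 bit 3; 5 bits remain
Read 5: bits[35:38] width=3 -> value=4 (bin 100); offset now 38 = byte 4 bit 6; 2 bits remain

Answer: 38 4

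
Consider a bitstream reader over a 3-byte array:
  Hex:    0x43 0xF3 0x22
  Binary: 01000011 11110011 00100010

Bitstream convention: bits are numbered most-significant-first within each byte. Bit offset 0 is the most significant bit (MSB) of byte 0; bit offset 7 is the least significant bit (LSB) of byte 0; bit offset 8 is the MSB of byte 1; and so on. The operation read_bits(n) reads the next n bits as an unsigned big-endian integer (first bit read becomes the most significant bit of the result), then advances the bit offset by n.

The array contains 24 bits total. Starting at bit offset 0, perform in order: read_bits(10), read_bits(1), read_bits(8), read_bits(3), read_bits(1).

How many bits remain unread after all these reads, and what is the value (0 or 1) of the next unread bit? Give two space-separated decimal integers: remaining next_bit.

Read 1: bits[0:10] width=10 -> value=271 (bin 0100001111); offset now 10 = byte 1 bit 2; 14 bits remain
Read 2: bits[10:11] width=1 -> value=1 (bin 1); offset now 11 = byte 1 bit 3; 13 bits remain
Read 3: bits[11:19] width=8 -> value=153 (bin 10011001); offset now 19 = byte 2 bit 3; 5 bits remain
Read 4: bits[19:22] width=3 -> value=0 (bin 000); offset now 22 = byte 2 bit 6; 2 bits remain
Read 5: bits[22:23] width=1 -> value=1 (bin 1); offset now 23 = byte 2 bit 7; 1 bits remain

Answer: 1 0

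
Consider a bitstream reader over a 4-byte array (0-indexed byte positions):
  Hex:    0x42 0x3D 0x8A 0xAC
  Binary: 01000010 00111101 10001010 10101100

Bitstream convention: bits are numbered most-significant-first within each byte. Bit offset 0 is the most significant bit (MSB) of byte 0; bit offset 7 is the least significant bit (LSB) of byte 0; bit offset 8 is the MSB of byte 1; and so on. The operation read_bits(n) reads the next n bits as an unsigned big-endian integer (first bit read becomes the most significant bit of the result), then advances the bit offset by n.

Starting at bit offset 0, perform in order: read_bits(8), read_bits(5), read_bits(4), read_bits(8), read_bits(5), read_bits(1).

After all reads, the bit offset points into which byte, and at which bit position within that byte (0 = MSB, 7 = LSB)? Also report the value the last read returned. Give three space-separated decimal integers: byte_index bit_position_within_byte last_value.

Answer: 3 7 0

Derivation:
Read 1: bits[0:8] width=8 -> value=66 (bin 01000010); offset now 8 = byte 1 bit 0; 24 bits remain
Read 2: bits[8:13] width=5 -> value=7 (bin 00111); offset now 13 = byte 1 bit 5; 19 bits remain
Read 3: bits[13:17] width=4 -> value=11 (bin 1011); offset now 17 = byte 2 bit 1; 15 bits remain
Read 4: bits[17:25] width=8 -> value=21 (bin 00010101); offset now 25 = byte 3 bit 1; 7 bits remain
Read 5: bits[25:30] width=5 -> value=11 (bin 01011); offset now 30 = byte 3 bit 6; 2 bits remain
Read 6: bits[30:31] width=1 -> value=0 (bin 0); offset now 31 = byte 3 bit 7; 1 bits remain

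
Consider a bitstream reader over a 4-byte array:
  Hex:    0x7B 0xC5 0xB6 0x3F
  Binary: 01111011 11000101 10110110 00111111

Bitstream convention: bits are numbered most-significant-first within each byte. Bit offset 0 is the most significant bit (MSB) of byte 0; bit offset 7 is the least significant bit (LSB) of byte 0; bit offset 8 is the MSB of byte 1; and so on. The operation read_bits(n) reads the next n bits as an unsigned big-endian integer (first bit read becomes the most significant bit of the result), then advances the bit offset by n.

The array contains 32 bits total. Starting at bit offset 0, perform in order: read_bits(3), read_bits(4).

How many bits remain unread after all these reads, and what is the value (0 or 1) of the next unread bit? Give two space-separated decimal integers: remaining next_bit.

Read 1: bits[0:3] width=3 -> value=3 (bin 011); offset now 3 = byte 0 bit 3; 29 bits remain
Read 2: bits[3:7] width=4 -> value=13 (bin 1101); offset now 7 = byte 0 bit 7; 25 bits remain

Answer: 25 1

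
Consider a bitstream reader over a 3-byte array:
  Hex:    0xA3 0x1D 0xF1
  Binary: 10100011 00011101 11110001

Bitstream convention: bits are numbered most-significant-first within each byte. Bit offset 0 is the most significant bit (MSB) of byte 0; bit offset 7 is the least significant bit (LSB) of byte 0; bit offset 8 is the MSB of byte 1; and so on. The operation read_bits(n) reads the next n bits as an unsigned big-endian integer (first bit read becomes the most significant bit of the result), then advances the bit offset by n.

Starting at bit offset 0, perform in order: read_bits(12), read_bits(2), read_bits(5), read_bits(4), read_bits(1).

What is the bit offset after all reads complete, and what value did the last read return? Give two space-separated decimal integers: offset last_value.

Read 1: bits[0:12] width=12 -> value=2609 (bin 101000110001); offset now 12 = byte 1 bit 4; 12 bits remain
Read 2: bits[12:14] width=2 -> value=3 (bin 11); offset now 14 = byte 1 bit 6; 10 bits remain
Read 3: bits[14:19] width=5 -> value=15 (bin 01111); offset now 19 = byte 2 bit 3; 5 bits remain
Read 4: bits[19:23] width=4 -> value=8 (bin 1000); offset now 23 = byte 2 bit 7; 1 bits remain
Read 5: bits[23:24] width=1 -> value=1 (bin 1); offset now 24 = byte 3 bit 0; 0 bits remain

Answer: 24 1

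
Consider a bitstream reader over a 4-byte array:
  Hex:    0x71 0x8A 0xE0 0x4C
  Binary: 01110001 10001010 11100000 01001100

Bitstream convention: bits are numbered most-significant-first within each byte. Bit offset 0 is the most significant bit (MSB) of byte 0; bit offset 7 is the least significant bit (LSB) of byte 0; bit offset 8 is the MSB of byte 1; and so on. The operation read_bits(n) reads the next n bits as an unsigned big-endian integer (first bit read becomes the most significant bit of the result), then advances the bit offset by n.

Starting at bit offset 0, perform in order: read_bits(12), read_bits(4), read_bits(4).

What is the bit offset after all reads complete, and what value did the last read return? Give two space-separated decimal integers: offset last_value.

Answer: 20 14

Derivation:
Read 1: bits[0:12] width=12 -> value=1816 (bin 011100011000); offset now 12 = byte 1 bit 4; 20 bits remain
Read 2: bits[12:16] width=4 -> value=10 (bin 1010); offset now 16 = byte 2 bit 0; 16 bits remain
Read 3: bits[16:20] width=4 -> value=14 (bin 1110); offset now 20 = byte 2 bit 4; 12 bits remain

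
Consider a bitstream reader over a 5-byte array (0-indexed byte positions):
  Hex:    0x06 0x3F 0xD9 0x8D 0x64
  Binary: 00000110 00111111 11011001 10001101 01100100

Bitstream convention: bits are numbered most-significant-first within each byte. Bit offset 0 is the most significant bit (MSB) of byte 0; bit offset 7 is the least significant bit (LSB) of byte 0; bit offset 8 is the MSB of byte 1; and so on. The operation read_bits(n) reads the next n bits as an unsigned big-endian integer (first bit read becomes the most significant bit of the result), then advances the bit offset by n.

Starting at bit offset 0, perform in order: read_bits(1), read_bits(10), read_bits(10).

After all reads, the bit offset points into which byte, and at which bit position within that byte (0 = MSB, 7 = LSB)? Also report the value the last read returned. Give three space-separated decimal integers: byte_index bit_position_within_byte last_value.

Read 1: bits[0:1] width=1 -> value=0 (bin 0); offset now 1 = byte 0 bit 1; 39 bits remain
Read 2: bits[1:11] width=10 -> value=49 (bin 0000110001); offset now 11 = byte 1 bit 3; 29 bits remain
Read 3: bits[11:21] width=10 -> value=1019 (bin 1111111011); offset now 21 = byte 2 bit 5; 19 bits remain

Answer: 2 5 1019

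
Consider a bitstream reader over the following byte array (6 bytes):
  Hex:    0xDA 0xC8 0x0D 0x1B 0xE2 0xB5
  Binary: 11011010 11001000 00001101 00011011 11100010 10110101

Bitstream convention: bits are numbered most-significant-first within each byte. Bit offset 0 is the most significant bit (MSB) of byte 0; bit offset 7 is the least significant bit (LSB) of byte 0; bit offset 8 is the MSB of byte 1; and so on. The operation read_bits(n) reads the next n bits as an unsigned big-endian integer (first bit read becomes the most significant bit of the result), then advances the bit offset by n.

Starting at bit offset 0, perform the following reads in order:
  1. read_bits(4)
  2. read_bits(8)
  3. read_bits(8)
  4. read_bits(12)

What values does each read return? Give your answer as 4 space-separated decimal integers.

Read 1: bits[0:4] width=4 -> value=13 (bin 1101); offset now 4 = byte 0 bit 4; 44 bits remain
Read 2: bits[4:12] width=8 -> value=172 (bin 10101100); offset now 12 = byte 1 bit 4; 36 bits remain
Read 3: bits[12:20] width=8 -> value=128 (bin 10000000); offset now 20 = byte 2 bit 4; 28 bits remain
Read 4: bits[20:32] width=12 -> value=3355 (bin 110100011011); offset now 32 = byte 4 bit 0; 16 bits remain

Answer: 13 172 128 3355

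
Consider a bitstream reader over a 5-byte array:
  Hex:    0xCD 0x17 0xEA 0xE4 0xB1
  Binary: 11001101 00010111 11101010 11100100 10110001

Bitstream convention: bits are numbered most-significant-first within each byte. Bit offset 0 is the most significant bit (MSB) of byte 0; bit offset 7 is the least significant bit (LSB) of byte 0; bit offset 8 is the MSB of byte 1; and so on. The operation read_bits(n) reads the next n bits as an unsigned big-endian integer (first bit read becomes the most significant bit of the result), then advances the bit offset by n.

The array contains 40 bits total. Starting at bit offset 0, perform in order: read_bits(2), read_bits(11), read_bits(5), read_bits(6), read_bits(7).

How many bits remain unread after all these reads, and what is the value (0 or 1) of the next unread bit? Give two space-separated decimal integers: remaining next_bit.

Read 1: bits[0:2] width=2 -> value=3 (bin 11); offset now 2 = byte 0 bit 2; 38 bits remain
Read 2: bits[2:13] width=11 -> value=418 (bin 00110100010); offset now 13 = byte 1 bit 5; 27 bits remain
Read 3: bits[13:18] width=5 -> value=31 (bin 11111); offset now 18 = byte 2 bit 2; 22 bits remain
Read 4: bits[18:24] width=6 -> value=42 (bin 101010); offset now 24 = byte 3 bit 0; 16 bits remain
Read 5: bits[24:31] width=7 -> value=114 (bin 1110010); offset now 31 = byte 3 bit 7; 9 bits remain

Answer: 9 0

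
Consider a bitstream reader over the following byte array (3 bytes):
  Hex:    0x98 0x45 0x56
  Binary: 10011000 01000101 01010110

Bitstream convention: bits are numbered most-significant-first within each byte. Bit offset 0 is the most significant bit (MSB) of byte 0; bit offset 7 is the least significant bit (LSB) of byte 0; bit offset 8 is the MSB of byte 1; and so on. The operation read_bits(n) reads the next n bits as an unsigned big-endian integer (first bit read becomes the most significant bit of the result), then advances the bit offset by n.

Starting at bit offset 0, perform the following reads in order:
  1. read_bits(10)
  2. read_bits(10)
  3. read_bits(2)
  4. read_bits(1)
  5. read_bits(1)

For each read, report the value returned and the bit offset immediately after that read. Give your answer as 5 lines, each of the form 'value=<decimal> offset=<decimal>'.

Read 1: bits[0:10] width=10 -> value=609 (bin 1001100001); offset now 10 = byte 1 bit 2; 14 bits remain
Read 2: bits[10:20] width=10 -> value=85 (bin 0001010101); offset now 20 = byte 2 bit 4; 4 bits remain
Read 3: bits[20:22] width=2 -> value=1 (bin 01); offset now 22 = byte 2 bit 6; 2 bits remain
Read 4: bits[22:23] width=1 -> value=1 (bin 1); offset now 23 = byte 2 bit 7; 1 bits remain
Read 5: bits[23:24] width=1 -> value=0 (bin 0); offset now 24 = byte 3 bit 0; 0 bits remain

Answer: value=609 offset=10
value=85 offset=20
value=1 offset=22
value=1 offset=23
value=0 offset=24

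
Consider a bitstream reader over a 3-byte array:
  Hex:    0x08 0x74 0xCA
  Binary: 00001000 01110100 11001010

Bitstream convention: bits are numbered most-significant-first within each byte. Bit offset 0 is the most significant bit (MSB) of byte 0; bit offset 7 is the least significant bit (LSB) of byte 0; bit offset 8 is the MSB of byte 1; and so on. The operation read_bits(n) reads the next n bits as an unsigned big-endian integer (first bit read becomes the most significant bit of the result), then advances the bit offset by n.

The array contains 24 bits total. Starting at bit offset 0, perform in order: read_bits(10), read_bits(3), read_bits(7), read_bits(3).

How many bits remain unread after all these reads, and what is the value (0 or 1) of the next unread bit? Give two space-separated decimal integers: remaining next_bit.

Read 1: bits[0:10] width=10 -> value=33 (bin 0000100001); offset now 10 = byte 1 bit 2; 14 bits remain
Read 2: bits[10:13] width=3 -> value=6 (bin 110); offset now 13 = byte 1 bit 5; 11 bits remain
Read 3: bits[13:20] width=7 -> value=76 (bin 1001100); offset now 20 = byte 2 bit 4; 4 bits remain
Read 4: bits[20:23] width=3 -> value=5 (bin 101); offset now 23 = byte 2 bit 7; 1 bits remain

Answer: 1 0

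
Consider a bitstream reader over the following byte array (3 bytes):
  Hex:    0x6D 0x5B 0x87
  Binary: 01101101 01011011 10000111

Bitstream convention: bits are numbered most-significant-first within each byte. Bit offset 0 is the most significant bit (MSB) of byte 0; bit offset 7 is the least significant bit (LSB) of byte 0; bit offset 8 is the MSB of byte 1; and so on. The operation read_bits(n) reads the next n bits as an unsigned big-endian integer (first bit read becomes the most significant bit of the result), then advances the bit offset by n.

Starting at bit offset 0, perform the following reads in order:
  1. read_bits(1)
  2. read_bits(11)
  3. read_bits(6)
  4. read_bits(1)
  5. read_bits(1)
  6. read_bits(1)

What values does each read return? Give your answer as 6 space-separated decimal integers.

Answer: 0 1749 46 0 0 0

Derivation:
Read 1: bits[0:1] width=1 -> value=0 (bin 0); offset now 1 = byte 0 bit 1; 23 bits remain
Read 2: bits[1:12] width=11 -> value=1749 (bin 11011010101); offset now 12 = byte 1 bit 4; 12 bits remain
Read 3: bits[12:18] width=6 -> value=46 (bin 101110); offset now 18 = byte 2 bit 2; 6 bits remain
Read 4: bits[18:19] width=1 -> value=0 (bin 0); offset now 19 = byte 2 bit 3; 5 bits remain
Read 5: bits[19:20] width=1 -> value=0 (bin 0); offset now 20 = byte 2 bit 4; 4 bits remain
Read 6: bits[20:21] width=1 -> value=0 (bin 0); offset now 21 = byte 2 bit 5; 3 bits remain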